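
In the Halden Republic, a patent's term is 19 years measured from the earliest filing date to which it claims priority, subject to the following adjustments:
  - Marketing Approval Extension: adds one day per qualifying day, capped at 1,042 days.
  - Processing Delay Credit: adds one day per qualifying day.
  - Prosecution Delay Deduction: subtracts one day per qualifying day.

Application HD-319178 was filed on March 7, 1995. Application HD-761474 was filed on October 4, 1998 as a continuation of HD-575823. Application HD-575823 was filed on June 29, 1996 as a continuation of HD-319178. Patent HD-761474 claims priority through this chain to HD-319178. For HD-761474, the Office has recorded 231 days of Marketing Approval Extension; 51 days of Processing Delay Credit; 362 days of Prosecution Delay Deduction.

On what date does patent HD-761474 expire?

2013-12-17

Earliest priority filing: 7 March 1995.
Base term: 7 March 1995 + 19 years → 7 March 2014.
Marketing Approval Extension: 231 days (within the 1042-day cap) → +231 days → 24 October 2014.
Processing Delay Credit: +51 days → 14 December 2014.
Prosecution Delay Deduction: −362 days → 17 December 2013.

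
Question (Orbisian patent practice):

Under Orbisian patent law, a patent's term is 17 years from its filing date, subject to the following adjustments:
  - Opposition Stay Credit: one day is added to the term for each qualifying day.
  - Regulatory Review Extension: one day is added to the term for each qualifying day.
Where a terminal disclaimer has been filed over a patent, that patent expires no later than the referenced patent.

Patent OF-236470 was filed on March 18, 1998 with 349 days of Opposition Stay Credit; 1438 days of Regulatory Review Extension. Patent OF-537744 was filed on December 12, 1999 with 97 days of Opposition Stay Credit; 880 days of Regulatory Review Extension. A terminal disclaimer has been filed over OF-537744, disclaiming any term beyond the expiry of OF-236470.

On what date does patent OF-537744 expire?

Natural term of OF-537744:
  Base: filing + 17 years → 12 December 2016.
  Opposition Stay Credit: +97 days → 19 March 2017.
  Regulatory Review Extension: +880 days → 16 August 2019.
Expiry of referenced patent OF-236470:
  Base: filing + 17 years → 18 March 2015.
  Opposition Stay Credit: +349 days → 1 March 2016.
  Regulatory Review Extension: +1438 days → 7 February 2020.
Terminal disclaimer: OF-537744 expires on the earlier of 16 August 2019 and 7 February 2020.

2019-08-16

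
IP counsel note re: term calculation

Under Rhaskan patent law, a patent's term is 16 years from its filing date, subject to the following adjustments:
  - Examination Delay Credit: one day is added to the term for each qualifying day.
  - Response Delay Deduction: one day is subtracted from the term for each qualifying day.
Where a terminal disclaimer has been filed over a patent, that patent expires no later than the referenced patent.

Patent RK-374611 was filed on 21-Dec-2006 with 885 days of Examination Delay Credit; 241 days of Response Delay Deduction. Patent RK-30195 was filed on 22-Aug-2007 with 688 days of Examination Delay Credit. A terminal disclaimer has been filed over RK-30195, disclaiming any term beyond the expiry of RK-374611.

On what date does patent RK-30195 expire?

2024-09-25

Natural term of RK-30195:
  Base: filing + 16 years → 22 August 2023.
  Examination Delay Credit: +688 days → 10 July 2025.
Expiry of referenced patent RK-374611:
  Base: filing + 16 years → 21 December 2022.
  Examination Delay Credit: +885 days → 24 May 2025.
  Response Delay Deduction: −241 days → 25 September 2024.
Terminal disclaimer: RK-30195 expires on the earlier of 10 July 2025 and 25 September 2024.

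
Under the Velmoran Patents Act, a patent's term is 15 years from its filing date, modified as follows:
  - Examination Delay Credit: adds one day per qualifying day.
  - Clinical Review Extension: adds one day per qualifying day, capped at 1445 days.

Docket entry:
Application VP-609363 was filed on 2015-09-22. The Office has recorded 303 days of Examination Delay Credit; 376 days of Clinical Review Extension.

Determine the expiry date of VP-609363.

Base term: filing date + 15 years → 22 September 2030.
Examination Delay Credit: +303 days → 22 July 2031.
Clinical Review Extension: 376 days (within the 1445-day cap) → +376 days → 1 August 2032.

2032-08-01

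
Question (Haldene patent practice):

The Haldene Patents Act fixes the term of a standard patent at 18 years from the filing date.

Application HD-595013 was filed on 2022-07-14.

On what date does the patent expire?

Filing date + 18 years → 14 July 2040.

July 14, 2040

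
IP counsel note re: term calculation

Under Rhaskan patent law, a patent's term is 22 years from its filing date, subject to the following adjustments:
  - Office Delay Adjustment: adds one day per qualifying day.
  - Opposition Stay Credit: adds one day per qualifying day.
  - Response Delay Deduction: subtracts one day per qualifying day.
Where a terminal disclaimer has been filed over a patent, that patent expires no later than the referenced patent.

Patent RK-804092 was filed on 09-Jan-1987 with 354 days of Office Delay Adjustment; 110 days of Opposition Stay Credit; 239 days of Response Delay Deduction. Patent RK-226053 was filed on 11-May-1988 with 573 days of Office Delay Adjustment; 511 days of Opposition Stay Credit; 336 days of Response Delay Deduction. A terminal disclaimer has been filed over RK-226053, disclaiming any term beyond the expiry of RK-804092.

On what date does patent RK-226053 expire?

Natural term of RK-226053:
  Base: filing + 22 years → 11 May 2010.
  Office Delay Adjustment: +573 days → 5 December 2011.
  Opposition Stay Credit: +511 days → 29 April 2013.
  Response Delay Deduction: −336 days → 28 May 2012.
Expiry of referenced patent RK-804092:
  Base: filing + 22 years → 9 January 2009.
  Office Delay Adjustment: +354 days → 29 December 2009.
  Opposition Stay Credit: +110 days → 18 April 2010.
  Response Delay Deduction: −239 days → 22 August 2009.
Terminal disclaimer: RK-226053 expires on the earlier of 28 May 2012 and 22 August 2009.

2009-08-22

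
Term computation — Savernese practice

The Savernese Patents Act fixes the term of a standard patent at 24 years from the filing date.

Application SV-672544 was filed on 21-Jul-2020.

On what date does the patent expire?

Filing date + 24 years → 21 July 2044.

July 21, 2044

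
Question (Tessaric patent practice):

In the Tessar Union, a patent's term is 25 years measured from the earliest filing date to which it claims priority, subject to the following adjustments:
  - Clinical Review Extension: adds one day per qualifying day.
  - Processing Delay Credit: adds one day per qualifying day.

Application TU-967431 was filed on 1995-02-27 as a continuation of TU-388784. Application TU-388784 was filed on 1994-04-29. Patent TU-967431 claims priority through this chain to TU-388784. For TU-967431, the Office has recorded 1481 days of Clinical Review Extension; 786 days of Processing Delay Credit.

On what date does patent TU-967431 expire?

Earliest priority filing: 29 April 1994.
Base term: 29 April 1994 + 25 years → 29 April 2019.
Clinical Review Extension: +1481 days → 19 May 2023.
Processing Delay Credit: +786 days → 13 July 2025.

July 13, 2025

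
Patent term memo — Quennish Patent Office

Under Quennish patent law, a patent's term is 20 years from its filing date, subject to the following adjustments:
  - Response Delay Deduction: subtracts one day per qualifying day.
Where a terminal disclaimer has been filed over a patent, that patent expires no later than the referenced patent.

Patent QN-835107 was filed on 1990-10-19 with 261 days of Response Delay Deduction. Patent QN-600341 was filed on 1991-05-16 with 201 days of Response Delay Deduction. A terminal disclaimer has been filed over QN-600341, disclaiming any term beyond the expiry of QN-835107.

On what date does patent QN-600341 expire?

2010-01-31

Natural term of QN-600341:
  Base: filing + 20 years → 16 May 2011.
  Response Delay Deduction: −201 days → 27 October 2010.
Expiry of referenced patent QN-835107:
  Base: filing + 20 years → 19 October 2010.
  Response Delay Deduction: −261 days → 31 January 2010.
Terminal disclaimer: QN-600341 expires on the earlier of 27 October 2010 and 31 January 2010.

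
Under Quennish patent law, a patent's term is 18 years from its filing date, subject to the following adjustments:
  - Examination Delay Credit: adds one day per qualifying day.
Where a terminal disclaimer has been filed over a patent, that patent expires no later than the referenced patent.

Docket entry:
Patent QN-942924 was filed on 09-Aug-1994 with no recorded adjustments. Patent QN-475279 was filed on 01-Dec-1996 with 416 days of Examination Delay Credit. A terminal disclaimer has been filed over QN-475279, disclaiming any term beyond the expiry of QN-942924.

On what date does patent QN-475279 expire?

Natural term of QN-475279:
  Base: filing + 18 years → 1 December 2014.
  Examination Delay Credit: +416 days → 21 January 2016.
Expiry of referenced patent QN-942924:
  Base: filing + 18 years → 9 August 2012.
Terminal disclaimer: QN-475279 expires on the earlier of 21 January 2016 and 9 August 2012.

2012-08-09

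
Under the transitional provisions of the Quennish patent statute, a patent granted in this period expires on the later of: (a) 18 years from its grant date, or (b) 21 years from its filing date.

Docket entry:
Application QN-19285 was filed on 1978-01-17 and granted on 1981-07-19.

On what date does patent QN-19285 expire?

1999-07-19

(a) grant + 18 years → 19 July 1999.
(b) filing + 21 years → 17 January 1999.
Later of the two: 19 July 1999.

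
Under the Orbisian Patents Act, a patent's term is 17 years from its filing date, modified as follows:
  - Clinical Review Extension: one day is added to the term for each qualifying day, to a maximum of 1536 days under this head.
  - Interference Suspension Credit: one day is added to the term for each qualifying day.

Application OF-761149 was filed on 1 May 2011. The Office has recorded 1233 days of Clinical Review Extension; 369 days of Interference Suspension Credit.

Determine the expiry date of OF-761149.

Base term: filing date + 17 years → 1 May 2028.
Clinical Review Extension: 1233 days (within the 1536-day cap) → +1233 days → 16 September 2031.
Interference Suspension Credit: +369 days → 19 September 2032.

September 19, 2032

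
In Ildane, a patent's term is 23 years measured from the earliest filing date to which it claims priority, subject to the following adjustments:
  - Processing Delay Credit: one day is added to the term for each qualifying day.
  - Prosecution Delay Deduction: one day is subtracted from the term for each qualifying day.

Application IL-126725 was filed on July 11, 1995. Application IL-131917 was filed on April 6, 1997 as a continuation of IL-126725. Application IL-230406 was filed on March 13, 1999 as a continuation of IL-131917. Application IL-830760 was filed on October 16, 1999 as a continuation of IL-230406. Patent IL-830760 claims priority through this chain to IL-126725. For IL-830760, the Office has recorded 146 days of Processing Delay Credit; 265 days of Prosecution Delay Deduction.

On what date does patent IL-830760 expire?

Earliest priority filing: 11 July 1995.
Base term: 11 July 1995 + 23 years → 11 July 2018.
Processing Delay Credit: +146 days → 4 December 2018.
Prosecution Delay Deduction: −265 days → 14 March 2018.

March 14, 2018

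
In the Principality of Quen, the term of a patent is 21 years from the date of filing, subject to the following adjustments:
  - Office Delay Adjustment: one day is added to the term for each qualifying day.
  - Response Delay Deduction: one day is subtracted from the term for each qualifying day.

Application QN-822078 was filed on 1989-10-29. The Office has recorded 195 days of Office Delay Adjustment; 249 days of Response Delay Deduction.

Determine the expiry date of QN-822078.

2010-09-05

Base term: filing date + 21 years → 29 October 2010.
Office Delay Adjustment: +195 days → 12 May 2011.
Response Delay Deduction: −249 days → 5 September 2010.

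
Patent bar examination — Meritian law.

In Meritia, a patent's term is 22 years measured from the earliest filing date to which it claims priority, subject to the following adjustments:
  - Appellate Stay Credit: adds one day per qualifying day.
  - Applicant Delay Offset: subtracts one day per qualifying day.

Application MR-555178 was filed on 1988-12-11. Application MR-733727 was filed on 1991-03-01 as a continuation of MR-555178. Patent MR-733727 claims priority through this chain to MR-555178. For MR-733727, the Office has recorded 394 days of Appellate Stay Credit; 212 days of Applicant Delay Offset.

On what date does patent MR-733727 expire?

Earliest priority filing: 11 December 1988.
Base term: 11 December 1988 + 22 years → 11 December 2010.
Appellate Stay Credit: +394 days → 9 January 2012.
Applicant Delay Offset: −212 days → 11 June 2011.

2011-06-11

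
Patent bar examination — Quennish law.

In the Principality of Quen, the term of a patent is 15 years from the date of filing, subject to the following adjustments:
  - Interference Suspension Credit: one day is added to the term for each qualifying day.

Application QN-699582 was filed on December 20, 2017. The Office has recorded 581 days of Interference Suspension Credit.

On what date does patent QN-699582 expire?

2034-07-24

Base term: filing date + 15 years → 20 December 2032.
Interference Suspension Credit: +581 days → 24 July 2034.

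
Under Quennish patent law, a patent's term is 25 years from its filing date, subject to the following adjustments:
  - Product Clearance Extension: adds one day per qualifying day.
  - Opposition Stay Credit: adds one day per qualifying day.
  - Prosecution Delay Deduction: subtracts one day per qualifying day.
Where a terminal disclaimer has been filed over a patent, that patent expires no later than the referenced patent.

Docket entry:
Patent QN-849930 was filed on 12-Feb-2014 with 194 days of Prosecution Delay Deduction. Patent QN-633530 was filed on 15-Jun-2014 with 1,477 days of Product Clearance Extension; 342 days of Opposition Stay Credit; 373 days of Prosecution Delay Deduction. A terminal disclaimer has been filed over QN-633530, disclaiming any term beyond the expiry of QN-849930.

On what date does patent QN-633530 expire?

Natural term of QN-633530:
  Base: filing + 25 years → 15 June 2039.
  Product Clearance Extension: +1477 days → 1 July 2043.
  Opposition Stay Credit: +342 days → 7 June 2044.
  Prosecution Delay Deduction: −373 days → 31 May 2043.
Expiry of referenced patent QN-849930:
  Base: filing + 25 years → 12 February 2039.
  Prosecution Delay Deduction: −194 days → 2 August 2038.
Terminal disclaimer: QN-633530 expires on the earlier of 31 May 2043 and 2 August 2038.

2038-08-02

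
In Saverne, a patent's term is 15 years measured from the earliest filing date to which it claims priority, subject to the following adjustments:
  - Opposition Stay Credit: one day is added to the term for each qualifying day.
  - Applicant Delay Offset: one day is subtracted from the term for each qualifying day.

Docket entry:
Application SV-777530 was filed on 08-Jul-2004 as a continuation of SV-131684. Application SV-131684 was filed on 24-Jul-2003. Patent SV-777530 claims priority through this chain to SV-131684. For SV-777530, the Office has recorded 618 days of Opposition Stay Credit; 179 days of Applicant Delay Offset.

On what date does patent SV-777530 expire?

October 6, 2019

Earliest priority filing: 24 July 2003.
Base term: 24 July 2003 + 15 years → 24 July 2018.
Opposition Stay Credit: +618 days → 2 April 2020.
Applicant Delay Offset: −179 days → 6 October 2019.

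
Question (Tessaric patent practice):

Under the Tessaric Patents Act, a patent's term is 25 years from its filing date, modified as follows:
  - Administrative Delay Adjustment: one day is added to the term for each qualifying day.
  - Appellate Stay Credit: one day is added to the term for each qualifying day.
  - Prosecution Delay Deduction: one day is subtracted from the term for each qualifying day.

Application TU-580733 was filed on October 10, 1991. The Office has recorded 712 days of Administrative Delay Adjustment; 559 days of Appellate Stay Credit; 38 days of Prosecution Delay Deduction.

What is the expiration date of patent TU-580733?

February 25, 2020

Base term: filing date + 25 years → 10 October 2016.
Administrative Delay Adjustment: +712 days → 22 September 2018.
Appellate Stay Credit: +559 days → 3 April 2020.
Prosecution Delay Deduction: −38 days → 25 February 2020.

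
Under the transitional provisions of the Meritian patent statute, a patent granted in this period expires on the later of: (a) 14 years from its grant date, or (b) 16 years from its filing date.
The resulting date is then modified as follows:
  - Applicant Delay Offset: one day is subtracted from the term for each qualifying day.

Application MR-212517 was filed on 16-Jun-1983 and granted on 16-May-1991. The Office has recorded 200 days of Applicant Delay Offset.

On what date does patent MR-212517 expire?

2004-10-28

(a) grant + 14 years → 16 May 2005.
(b) filing + 16 years → 16 June 1999.
Later of the two: 16 May 2005.
Applicant Delay Offset: −200 days → 28 October 2004.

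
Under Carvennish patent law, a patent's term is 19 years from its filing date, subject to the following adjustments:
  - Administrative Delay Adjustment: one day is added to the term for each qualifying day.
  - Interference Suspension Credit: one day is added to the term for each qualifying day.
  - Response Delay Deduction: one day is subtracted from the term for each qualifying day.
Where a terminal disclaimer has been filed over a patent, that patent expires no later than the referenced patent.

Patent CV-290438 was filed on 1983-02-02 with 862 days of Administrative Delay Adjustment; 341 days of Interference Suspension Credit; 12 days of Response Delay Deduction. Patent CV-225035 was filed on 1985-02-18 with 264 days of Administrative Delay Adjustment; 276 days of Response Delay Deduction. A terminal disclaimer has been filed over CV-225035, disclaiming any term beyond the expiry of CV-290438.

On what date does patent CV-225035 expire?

Natural term of CV-225035:
  Base: filing + 19 years → 18 February 2004.
  Administrative Delay Adjustment: +264 days → 8 November 2004.
  Response Delay Deduction: −276 days → 6 February 2004.
Expiry of referenced patent CV-290438:
  Base: filing + 19 years → 2 February 2002.
  Administrative Delay Adjustment: +862 days → 13 June 2004.
  Interference Suspension Credit: +341 days → 20 May 2005.
  Response Delay Deduction: −12 days → 8 May 2005.
Terminal disclaimer: CV-225035 expires on the earlier of 6 February 2004 and 8 May 2005.

February 6, 2004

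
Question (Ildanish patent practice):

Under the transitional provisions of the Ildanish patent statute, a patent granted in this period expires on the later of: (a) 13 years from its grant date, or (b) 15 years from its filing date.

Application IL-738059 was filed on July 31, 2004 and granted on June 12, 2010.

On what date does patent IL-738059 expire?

(a) grant + 13 years → 12 June 2023.
(b) filing + 15 years → 31 July 2019.
Later of the two: 12 June 2023.

June 12, 2023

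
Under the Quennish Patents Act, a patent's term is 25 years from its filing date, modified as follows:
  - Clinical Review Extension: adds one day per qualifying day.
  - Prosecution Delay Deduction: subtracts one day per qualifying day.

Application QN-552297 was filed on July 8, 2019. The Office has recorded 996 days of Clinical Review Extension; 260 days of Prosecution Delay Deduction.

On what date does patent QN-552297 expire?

Base term: filing date + 25 years → 8 July 2044.
Clinical Review Extension: +996 days → 31 March 2047.
Prosecution Delay Deduction: −260 days → 14 July 2046.

2046-07-14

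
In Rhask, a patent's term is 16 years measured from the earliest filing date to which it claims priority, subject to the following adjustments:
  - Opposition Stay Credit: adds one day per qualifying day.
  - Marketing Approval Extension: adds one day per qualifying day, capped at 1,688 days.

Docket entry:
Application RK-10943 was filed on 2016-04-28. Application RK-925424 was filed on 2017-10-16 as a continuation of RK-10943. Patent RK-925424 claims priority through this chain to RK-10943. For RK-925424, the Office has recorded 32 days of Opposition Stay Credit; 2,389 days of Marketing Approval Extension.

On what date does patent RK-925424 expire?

Earliest priority filing: 28 April 2016.
Base term: 28 April 2016 + 16 years → 28 April 2032.
Opposition Stay Credit: +32 days → 30 May 2032.
Marketing Approval Extension: 2389 days claimed exceeds the 1688-day cap, so +1688 days → 12 January 2037.

2037-01-12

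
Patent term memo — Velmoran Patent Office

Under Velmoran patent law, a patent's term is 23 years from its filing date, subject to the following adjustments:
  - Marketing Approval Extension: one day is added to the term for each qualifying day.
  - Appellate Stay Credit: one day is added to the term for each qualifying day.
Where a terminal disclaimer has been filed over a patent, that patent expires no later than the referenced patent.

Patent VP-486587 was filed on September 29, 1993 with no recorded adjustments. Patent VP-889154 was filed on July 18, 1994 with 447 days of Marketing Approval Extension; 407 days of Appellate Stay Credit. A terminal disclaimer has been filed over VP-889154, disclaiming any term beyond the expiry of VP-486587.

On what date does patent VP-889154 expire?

2016-09-29

Natural term of VP-889154:
  Base: filing + 23 years → 18 July 2017.
  Marketing Approval Extension: +447 days → 8 October 2018.
  Appellate Stay Credit: +407 days → 19 November 2019.
Expiry of referenced patent VP-486587:
  Base: filing + 23 years → 29 September 2016.
Terminal disclaimer: VP-889154 expires on the earlier of 19 November 2019 and 29 September 2016.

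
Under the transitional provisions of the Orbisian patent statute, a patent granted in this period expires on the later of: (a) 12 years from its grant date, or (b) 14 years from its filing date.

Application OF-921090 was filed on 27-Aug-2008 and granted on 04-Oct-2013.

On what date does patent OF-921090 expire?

October 4, 2025

(a) grant + 12 years → 4 October 2025.
(b) filing + 14 years → 27 August 2022.
Later of the two: 4 October 2025.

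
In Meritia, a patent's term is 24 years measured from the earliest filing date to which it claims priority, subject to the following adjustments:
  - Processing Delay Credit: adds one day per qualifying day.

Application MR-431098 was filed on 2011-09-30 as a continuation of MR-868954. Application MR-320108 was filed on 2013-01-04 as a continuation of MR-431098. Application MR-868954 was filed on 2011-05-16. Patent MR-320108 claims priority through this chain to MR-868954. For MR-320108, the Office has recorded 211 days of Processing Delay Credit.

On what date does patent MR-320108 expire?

2035-12-13

Earliest priority filing: 16 May 2011.
Base term: 16 May 2011 + 24 years → 16 May 2035.
Processing Delay Credit: +211 days → 13 December 2035.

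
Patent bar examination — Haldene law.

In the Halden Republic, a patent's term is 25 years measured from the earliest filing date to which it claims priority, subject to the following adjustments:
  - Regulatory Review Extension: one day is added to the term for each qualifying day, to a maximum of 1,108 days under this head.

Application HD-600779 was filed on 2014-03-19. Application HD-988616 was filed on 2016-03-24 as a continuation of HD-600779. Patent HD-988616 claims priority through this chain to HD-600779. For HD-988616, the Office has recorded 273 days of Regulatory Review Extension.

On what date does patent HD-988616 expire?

December 17, 2039

Earliest priority filing: 19 March 2014.
Base term: 19 March 2014 + 25 years → 19 March 2039.
Regulatory Review Extension: 273 days (within the 1108-day cap) → +273 days → 17 December 2039.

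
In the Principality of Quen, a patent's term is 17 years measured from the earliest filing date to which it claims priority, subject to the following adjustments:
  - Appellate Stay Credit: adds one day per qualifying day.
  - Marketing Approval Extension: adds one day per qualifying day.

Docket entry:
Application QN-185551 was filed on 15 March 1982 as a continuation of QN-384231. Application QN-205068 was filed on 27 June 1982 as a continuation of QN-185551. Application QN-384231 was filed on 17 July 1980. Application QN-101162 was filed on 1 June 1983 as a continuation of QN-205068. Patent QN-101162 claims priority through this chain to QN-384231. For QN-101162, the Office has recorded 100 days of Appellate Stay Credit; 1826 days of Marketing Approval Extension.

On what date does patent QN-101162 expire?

Earliest priority filing: 17 July 1980.
Base term: 17 July 1980 + 17 years → 17 July 1997.
Appellate Stay Credit: +100 days → 25 October 1997.
Marketing Approval Extension: +1826 days → 25 October 2002.

October 25, 2002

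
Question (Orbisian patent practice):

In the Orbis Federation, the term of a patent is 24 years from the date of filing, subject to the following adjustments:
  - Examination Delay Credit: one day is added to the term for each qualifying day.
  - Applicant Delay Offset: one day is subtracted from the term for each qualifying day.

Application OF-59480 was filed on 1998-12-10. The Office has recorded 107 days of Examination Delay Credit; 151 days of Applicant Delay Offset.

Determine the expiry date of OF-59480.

2022-10-27

Base term: filing date + 24 years → 10 December 2022.
Examination Delay Credit: +107 days → 27 March 2023.
Applicant Delay Offset: −151 days → 27 October 2022.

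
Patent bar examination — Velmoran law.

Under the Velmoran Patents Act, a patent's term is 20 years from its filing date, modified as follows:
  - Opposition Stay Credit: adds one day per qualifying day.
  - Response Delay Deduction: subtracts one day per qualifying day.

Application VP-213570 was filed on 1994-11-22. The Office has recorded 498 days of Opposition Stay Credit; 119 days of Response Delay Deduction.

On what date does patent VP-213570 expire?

December 6, 2015

Base term: filing date + 20 years → 22 November 2014.
Opposition Stay Credit: +498 days → 3 April 2016.
Response Delay Deduction: −119 days → 6 December 2015.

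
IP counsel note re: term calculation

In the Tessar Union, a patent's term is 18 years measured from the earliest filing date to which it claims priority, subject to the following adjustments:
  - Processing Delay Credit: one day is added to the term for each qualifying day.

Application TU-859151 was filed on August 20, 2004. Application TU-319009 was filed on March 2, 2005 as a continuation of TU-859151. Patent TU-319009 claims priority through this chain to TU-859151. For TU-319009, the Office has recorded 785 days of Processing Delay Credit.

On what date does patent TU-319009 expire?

Earliest priority filing: 20 August 2004.
Base term: 20 August 2004 + 18 years → 20 August 2022.
Processing Delay Credit: +785 days → 13 October 2024.

October 13, 2024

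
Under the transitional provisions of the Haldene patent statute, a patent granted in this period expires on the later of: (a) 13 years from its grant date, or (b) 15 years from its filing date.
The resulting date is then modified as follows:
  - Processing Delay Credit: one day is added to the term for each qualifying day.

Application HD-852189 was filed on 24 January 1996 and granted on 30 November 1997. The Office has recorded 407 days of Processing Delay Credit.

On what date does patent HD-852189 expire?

(a) grant + 13 years → 30 November 2010.
(b) filing + 15 years → 24 January 2011.
Later of the two: 24 January 2011.
Processing Delay Credit: +407 days → 6 March 2012.

2012-03-06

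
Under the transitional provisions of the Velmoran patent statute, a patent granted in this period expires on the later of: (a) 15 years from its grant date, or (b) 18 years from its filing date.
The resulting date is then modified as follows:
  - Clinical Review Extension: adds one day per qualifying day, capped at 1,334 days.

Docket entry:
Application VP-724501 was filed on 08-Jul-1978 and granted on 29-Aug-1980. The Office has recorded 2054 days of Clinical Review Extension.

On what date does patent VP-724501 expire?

(a) grant + 15 years → 29 August 1995.
(b) filing + 18 years → 8 July 1996.
Later of the two: 8 July 1996.
Clinical Review Extension: 2054 days claimed exceeds the 1334-day cap, so +1334 days → 3 March 2000.

2000-03-03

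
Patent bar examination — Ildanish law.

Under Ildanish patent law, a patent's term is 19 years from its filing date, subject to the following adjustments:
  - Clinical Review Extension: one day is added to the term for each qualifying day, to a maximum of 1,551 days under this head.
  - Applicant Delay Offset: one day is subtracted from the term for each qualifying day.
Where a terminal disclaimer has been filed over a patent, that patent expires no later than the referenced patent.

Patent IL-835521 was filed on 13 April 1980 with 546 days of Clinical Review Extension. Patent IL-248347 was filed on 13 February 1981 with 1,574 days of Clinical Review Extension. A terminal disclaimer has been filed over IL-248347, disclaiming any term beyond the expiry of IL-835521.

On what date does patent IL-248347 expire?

Natural term of IL-248347:
  Base: filing + 19 years → 13 February 2000.
  Clinical Review Extension: 1574 days claimed exceeds the 1551-day cap, so +1551 days → 13 May 2004.
Expiry of referenced patent IL-835521:
  Base: filing + 19 years → 13 April 1999.
  Clinical Review Extension: 546 days (within the 1551-day cap) → +546 days → 10 October 2000.
Terminal disclaimer: IL-248347 expires on the earlier of 13 May 2004 and 10 October 2000.

2000-10-10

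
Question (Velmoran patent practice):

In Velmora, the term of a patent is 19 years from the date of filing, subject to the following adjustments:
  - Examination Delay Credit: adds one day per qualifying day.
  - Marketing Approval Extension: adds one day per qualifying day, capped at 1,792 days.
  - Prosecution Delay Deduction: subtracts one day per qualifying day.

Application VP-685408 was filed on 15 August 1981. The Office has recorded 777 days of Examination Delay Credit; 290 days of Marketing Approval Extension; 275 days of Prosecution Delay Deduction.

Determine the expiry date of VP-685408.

Base term: filing date + 19 years → 15 August 2000.
Examination Delay Credit: +777 days → 1 October 2002.
Marketing Approval Extension: 290 days (within the 1792-day cap) → +290 days → 18 July 2003.
Prosecution Delay Deduction: −275 days → 16 October 2002.

October 16, 2002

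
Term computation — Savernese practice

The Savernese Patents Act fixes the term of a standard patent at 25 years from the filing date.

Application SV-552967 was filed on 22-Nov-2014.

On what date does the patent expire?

Filing date + 25 years → 22 November 2039.

2039-11-22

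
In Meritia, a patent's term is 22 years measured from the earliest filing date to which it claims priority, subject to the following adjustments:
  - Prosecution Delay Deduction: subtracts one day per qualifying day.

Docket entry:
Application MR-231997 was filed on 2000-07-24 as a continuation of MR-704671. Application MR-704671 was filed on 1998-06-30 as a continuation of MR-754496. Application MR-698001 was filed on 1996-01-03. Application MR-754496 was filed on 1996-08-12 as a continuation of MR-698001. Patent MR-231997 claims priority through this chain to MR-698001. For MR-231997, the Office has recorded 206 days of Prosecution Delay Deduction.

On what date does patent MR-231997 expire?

2017-06-11

Earliest priority filing: 3 January 1996.
Base term: 3 January 1996 + 22 years → 3 January 2018.
Prosecution Delay Deduction: −206 days → 11 June 2017.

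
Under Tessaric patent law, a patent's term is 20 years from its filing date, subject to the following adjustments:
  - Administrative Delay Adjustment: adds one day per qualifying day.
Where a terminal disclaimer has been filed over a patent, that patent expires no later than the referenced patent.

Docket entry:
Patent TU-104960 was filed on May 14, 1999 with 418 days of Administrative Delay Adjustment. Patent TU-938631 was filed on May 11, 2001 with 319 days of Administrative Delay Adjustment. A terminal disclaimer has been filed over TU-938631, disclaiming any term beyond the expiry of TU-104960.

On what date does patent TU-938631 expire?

Natural term of TU-938631:
  Base: filing + 20 years → 11 May 2021.
  Administrative Delay Adjustment: +319 days → 26 March 2022.
Expiry of referenced patent TU-104960:
  Base: filing + 20 years → 14 May 2019.
  Administrative Delay Adjustment: +418 days → 5 July 2020.
Terminal disclaimer: TU-938631 expires on the earlier of 26 March 2022 and 5 July 2020.

2020-07-05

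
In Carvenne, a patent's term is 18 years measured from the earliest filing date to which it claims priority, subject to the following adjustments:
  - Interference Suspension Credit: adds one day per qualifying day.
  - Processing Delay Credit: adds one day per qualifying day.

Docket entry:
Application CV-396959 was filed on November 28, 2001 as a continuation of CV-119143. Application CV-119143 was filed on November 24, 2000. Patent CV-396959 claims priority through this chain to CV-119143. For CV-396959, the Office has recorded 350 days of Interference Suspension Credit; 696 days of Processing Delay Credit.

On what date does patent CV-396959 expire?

Earliest priority filing: 24 November 2000.
Base term: 24 November 2000 + 18 years → 24 November 2018.
Interference Suspension Credit: +350 days → 9 November 2019.
Processing Delay Credit: +696 days → 5 October 2021.

2021-10-05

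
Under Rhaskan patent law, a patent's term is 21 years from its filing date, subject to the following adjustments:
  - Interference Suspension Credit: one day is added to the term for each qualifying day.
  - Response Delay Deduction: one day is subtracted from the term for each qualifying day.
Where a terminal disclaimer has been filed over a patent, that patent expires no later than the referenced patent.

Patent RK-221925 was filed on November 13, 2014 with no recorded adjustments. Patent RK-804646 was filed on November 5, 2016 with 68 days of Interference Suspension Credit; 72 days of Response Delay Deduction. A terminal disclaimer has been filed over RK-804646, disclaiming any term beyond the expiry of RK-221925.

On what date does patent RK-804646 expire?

Natural term of RK-804646:
  Base: filing + 21 years → 5 November 2037.
  Interference Suspension Credit: +68 days → 12 January 2038.
  Response Delay Deduction: −72 days → 1 November 2037.
Expiry of referenced patent RK-221925:
  Base: filing + 21 years → 13 November 2035.
Terminal disclaimer: RK-804646 expires on the earlier of 1 November 2037 and 13 November 2035.

November 13, 2035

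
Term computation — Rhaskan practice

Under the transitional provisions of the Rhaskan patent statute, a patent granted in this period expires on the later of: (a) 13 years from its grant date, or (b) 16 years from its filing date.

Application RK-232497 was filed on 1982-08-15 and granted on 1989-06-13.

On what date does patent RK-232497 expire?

(a) grant + 13 years → 13 June 2002.
(b) filing + 16 years → 15 August 1998.
Later of the two: 13 June 2002.

2002-06-13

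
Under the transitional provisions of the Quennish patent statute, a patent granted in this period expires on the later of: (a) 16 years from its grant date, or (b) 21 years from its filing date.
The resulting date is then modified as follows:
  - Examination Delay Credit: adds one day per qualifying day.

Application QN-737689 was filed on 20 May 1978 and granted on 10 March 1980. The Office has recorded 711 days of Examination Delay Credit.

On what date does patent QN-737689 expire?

2001-04-30

(a) grant + 16 years → 10 March 1996.
(b) filing + 21 years → 20 May 1999.
Later of the two: 20 May 1999.
Examination Delay Credit: +711 days → 30 April 2001.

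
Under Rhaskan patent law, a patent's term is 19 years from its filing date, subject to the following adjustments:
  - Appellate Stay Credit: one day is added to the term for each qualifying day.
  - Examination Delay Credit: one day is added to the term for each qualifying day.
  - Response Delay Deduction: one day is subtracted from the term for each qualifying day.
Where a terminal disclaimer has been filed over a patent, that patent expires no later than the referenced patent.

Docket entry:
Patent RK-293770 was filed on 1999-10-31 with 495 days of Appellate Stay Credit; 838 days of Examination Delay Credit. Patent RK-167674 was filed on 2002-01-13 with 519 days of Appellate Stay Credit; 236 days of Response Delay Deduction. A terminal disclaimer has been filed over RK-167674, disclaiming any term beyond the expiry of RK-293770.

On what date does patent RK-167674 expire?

October 23, 2021

Natural term of RK-167674:
  Base: filing + 19 years → 13 January 2021.
  Appellate Stay Credit: +519 days → 16 June 2022.
  Response Delay Deduction: −236 days → 23 October 2021.
Expiry of referenced patent RK-293770:
  Base: filing + 19 years → 31 October 2018.
  Appellate Stay Credit: +495 days → 9 March 2020.
  Examination Delay Credit: +838 days → 25 June 2022.
Terminal disclaimer: RK-167674 expires on the earlier of 23 October 2021 and 25 June 2022.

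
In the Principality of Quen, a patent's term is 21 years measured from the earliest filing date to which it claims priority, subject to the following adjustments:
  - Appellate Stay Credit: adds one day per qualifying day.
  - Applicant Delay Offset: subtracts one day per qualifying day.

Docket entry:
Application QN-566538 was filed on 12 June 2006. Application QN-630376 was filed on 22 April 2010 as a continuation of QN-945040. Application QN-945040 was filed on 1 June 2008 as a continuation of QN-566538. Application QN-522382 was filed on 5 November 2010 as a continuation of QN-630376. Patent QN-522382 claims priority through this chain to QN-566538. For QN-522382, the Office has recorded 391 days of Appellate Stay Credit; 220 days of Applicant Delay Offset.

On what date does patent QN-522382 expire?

2027-11-30

Earliest priority filing: 12 June 2006.
Base term: 12 June 2006 + 21 years → 12 June 2027.
Appellate Stay Credit: +391 days → 7 July 2028.
Applicant Delay Offset: −220 days → 30 November 2027.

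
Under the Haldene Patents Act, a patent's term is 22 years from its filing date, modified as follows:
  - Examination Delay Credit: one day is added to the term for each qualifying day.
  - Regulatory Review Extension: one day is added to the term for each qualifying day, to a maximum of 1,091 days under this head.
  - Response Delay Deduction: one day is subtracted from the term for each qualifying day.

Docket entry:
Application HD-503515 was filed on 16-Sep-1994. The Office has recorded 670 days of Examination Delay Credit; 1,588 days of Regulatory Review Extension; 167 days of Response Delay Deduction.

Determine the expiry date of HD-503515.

Base term: filing date + 22 years → 16 September 2016.
Examination Delay Credit: +670 days → 18 July 2018.
Regulatory Review Extension: 1588 days claimed exceeds the 1091-day cap, so +1091 days → 13 July 2021.
Response Delay Deduction: −167 days → 27 January 2021.

2021-01-27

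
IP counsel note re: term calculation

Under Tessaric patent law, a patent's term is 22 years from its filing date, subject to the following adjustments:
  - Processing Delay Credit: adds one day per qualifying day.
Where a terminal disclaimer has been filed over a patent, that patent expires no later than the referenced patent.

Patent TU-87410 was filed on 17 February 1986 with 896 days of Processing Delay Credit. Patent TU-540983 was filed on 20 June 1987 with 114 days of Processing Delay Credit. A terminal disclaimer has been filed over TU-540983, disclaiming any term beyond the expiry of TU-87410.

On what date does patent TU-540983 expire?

October 12, 2009

Natural term of TU-540983:
  Base: filing + 22 years → 20 June 2009.
  Processing Delay Credit: +114 days → 12 October 2009.
Expiry of referenced patent TU-87410:
  Base: filing + 22 years → 17 February 2008.
  Processing Delay Credit: +896 days → 1 August 2010.
Terminal disclaimer: TU-540983 expires on the earlier of 12 October 2009 and 1 August 2010.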